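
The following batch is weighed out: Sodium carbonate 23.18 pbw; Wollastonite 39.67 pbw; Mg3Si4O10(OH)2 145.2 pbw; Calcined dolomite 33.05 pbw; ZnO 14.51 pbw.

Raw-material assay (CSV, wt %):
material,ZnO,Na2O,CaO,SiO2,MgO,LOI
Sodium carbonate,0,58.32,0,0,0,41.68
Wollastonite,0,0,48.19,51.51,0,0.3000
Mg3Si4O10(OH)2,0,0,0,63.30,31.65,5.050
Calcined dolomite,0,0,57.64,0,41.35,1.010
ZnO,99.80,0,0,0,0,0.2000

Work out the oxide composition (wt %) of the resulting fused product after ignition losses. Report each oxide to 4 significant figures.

The whole derivation runs at full precision in every operation; in-progress results are shown, with 4-significant-figure rounding, as written — exactly one rounding lands on every reported result — derived quantities (ignition loss, the yield, totals, net glass mass, five oxide percentages) are re-derived at exact precision from the batch weights for 238.1 pbw of glass as set out in the problem or answer text.
Mass of each oxide from the mix:
  ZnO: 14.51·0.9980 = 14.48 pbw
  Na2O: 23.18·0.5832 = 13.52 pbw
  CaO: 39.67·0.4819 + 33.05·0.5764 = 38.17 pbw
  SiO2: 39.67·0.5151 + 145.2·0.6330 = 112.3 pbw
  MgO: 145.2·0.3165 + 33.05·0.4135 = 59.62 pbw
LOI: 23.18·0.4168 + 39.67·0.003000 + 145.2·0.05050 + 33.05·0.01010 + 14.51·0.002000 = 17.48 pbw
Resulting glass, batch − LOI: 255.6 − 17.48 = 238.1 pbw (consistent with Σ oxide mass)
oxide / glass × 100 gives the wt %

Glass mass = 238.1 pbw (batch 255.6 − LOI 17.48).
Composition: ZnO 6.081%, Na2O 5.677%, CaO 16.03%, SiO2 47.18%, MgO 25.04%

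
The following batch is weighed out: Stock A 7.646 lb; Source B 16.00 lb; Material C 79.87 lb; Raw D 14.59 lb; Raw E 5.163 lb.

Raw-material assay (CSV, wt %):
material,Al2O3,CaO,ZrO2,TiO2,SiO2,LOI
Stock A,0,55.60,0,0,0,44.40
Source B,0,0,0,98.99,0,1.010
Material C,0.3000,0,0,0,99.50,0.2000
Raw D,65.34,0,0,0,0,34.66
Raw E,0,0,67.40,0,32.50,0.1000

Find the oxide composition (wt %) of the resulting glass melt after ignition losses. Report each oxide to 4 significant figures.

The working math runs at full float precision end to end — in-progress results are printed (rounded to 4 significant figures) on the page; each reported result undergoes a single rounding; all derived quantities, which include the totals, the yield, five oxide percentages, net glass mass, LOI, are recomputed in exact precision, exactly as printed in the question or the answer, from the weighed amounts per 114.5 lb of glass.
Delivered oxide masses:
  Al2O3: 79.87·0.003000 + 14.59·0.6534 = 9.773 lb
  CaO: 7.646·0.5560 = 4.251 lb
  ZrO2: 5.163·0.6740 = 3.480 lb
  TiO2: 16.00·0.9899 = 15.84 lb
  SiO2: 79.87·0.9950 + 5.163·0.3250 = 81.15 lb
LOI: 7.646·0.4440 + 16.00·0.01010 + 79.87·0.002000 + 14.59·0.3466 + 5.163·0.001000 = 8.778 lb
Glass mass = batch − LOI = 123.3 − 8.778 = 114.5 lb (matching Σ of the oxides)
percent by weight: oxide/glass ×100

Glass mass = 114.5 lb (batch 123.3 − LOI 8.778).
Composition: Al2O3 8.536%, CaO 3.713%, ZrO2 3.039%, TiO2 13.83%, SiO2 70.88%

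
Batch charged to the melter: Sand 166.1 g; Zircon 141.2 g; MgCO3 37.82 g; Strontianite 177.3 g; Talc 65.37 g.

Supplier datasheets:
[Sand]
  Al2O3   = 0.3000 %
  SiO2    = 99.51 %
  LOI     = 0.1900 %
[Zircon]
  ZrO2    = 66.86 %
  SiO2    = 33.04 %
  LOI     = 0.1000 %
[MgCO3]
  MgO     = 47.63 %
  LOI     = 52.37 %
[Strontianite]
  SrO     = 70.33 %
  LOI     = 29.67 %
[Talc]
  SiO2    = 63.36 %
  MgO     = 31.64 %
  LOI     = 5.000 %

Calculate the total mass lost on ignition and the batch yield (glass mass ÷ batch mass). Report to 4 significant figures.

The working math holds full float precision at each step; values along the way are printed, rounded to 4 significant figures, in the printout. Exactly one rounding goes into each reported value; all derived quantities (the totals, ignition loss, glass mass, the yield, five oxide percentages) are recomputed in exact precision using the weight values per 511.7 g of glass, as quoted within either problem or answer.
Loss on ignition, line by line:
  Sand: 166.1 × 0.001900 = 0.3156 g
  Zircon: 141.2 × 0.001000 = 0.1412 g
  MgCO3: 37.82 × 0.5237 = 19.81 g
  Strontianite: 177.3 × 0.2967 = 52.60 g
  Talc: 65.37 × 0.05000 = 3.269 g
Total LOI = 76.14 g
Glass = batch − LOI = 587.8 − 76.14 = 511.7 g

LOI loss = 76.14 g; glass = 511.7 g; yield = 87.05%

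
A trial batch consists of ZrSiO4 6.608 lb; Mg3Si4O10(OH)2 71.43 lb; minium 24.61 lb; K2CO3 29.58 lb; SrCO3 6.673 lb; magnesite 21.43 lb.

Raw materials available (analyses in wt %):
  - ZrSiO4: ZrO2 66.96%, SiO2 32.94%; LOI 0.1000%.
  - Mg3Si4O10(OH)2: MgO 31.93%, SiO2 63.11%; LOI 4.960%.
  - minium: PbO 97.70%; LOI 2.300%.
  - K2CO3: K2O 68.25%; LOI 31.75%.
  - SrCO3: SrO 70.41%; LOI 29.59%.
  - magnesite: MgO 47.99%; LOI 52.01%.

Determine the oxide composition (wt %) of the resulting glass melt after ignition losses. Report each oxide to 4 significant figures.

Glass mass = 133.7 lb (batch 160.3 − LOI 26.63).
Composition: PbO 17.98%, K2O 15.10%, SrO 3.514%, MgO 24.75%, ZrO2 3.309%, SiO2 35.34%

Every computation keeps full precision from first step to last — in-progress results are printed (rounded to 4 significant digits) in the working. Every reported value is rounded once only; all derived quantities, which include the totals, glass mass, ignition loss, the six compositions, yield, are re-derived in full float precision, as quoted within problem or answer, using the weight values for 133.7 lb of glass.
What the batch supplies per oxide:
  PbO: 24.61·0.9770 = 24.04 lb
  K2O: 29.58·0.6825 = 20.19 lb
  SrO: 6.673·0.7041 = 4.698 lb
  MgO: 71.43·0.3193 + 21.43·0.4799 = 33.09 lb
  ZrO2: 6.608·0.6696 = 4.425 lb
  SiO2: 6.608·0.3294 + 71.43·0.6311 = 47.26 lb
LOI: 6.608·0.001000 + 71.43·0.04960 + 24.61·0.02300 + 29.58·0.3175 + 6.673·0.2959 + 21.43·0.5201 = 26.63 lb
Glass mass = batch − LOI = 160.3 − 26.63 = 133.7 lb (consistent with Σ oxide mass)
oxide / glass × 100 gives the wt %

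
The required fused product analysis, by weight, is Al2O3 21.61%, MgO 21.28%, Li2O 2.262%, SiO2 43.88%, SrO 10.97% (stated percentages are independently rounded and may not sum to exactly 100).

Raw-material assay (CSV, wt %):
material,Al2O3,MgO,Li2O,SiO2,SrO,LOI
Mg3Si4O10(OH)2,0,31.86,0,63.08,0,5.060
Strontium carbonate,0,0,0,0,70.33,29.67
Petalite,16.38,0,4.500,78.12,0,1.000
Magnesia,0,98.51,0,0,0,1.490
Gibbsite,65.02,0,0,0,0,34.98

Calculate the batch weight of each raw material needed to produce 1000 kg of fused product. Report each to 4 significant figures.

All internal work runs at full float precision in every operation; intermediates are printed (rounded to 4 significant digits) as written — every reported value includes exactly one rounding; the derived quantities, which include LOI, the five compositions, net glass mass, the totals, the yield, are computed at full precision, exactly as printed in either problem or answer, from the batch weights for 1000 kg of glass.
Per-oxide target masses for 1000 kg fused product:
  Al2O3: 21.61% × 1000 = 216.1 kg
  MgO: 21.28% × 1000 = 212.8 kg
  Li2O: 2.262% × 1000 = 22.62 kg
  SiO2: 43.88% × 1000 = 438.8 kg
  SrO: 10.97% × 1000 = 109.7 kg
Balance tally, oxide-wise, applying the batch weights above, versus the basis set out (every target is met by its sum once rounding is allowed for):
  Al2O3: 502.7·0.1638 + 205.7·0.6502 = 216.1 kg (target 216.1 kg)
  MgO: 73.11·0.3186 + 192.4·0.9851 = 212.8 kg (target 212.8 kg)
  Li2O: 502.7·0.04500 = 22.62 kg (target 22.62 kg)
  SiO2: 73.11·0.6308 + 502.7·0.7812 = 438.8 kg (target 438.8 kg)
  SrO: 156.0·0.7033 = 109.7 kg (target 109.7 kg)
Auditing the glass mass value: the batch minus its LOI: 1000 kg (per-oxide target masses sum to 1000 kg; against the stated basis, 1000 kg — gaps are rounding artifacts).
Adding the batch up: Σ batch = 1130 kg; loss to ignition Σ batch·LOI = 129.8 kg; the yield ratio, glass ÷ batch: 88.51%.

Batch per 1000 kg fused product:
  Mg3Si4O10(OH)2: 73.11 kg
  Strontium carbonate: 156.0 kg
  Petalite: 502.7 kg
  Magnesia: 192.4 kg
  Gibbsite: 205.7 kg
Total batch = 1130 kg; LOI loss = 129.8 kg; yield = 88.51%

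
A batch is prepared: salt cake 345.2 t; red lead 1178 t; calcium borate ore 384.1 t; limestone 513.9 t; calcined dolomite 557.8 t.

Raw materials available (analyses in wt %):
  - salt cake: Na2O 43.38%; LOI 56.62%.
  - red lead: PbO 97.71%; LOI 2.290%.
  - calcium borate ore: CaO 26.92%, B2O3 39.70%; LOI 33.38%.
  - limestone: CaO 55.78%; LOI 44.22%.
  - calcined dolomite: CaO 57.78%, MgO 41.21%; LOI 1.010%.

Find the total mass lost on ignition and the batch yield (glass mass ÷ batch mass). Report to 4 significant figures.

Mid-chain values appear (rounded to four significant figures) across the worked steps — full precision is carried through the solve. Exactly one rounding goes into each reported result. The derived quantities (the yield, glass mass, the totals, ignition loss, five oxide percentages) are computed in exact precision from the batch weights on 2395 t of glass, as quoted within the problem or answer text.
Ignition loss by material:
  salt cake: 345.2 × 0.5662 = 195.5 t
  red lead: 1178 × 0.02290 = 26.98 t
  calcium borate ore: 384.1 × 0.3338 = 128.2 t
  limestone: 513.9 × 0.4422 = 227.2 t
  calcined dolomite: 557.8 × 0.01010 = 5.634 t
Total LOI = 583.5 t
Glass = batch − LOI = 2979 − 583.5 = 2395 t

LOI loss = 583.5 t; glass = 2395 t; yield = 80.41%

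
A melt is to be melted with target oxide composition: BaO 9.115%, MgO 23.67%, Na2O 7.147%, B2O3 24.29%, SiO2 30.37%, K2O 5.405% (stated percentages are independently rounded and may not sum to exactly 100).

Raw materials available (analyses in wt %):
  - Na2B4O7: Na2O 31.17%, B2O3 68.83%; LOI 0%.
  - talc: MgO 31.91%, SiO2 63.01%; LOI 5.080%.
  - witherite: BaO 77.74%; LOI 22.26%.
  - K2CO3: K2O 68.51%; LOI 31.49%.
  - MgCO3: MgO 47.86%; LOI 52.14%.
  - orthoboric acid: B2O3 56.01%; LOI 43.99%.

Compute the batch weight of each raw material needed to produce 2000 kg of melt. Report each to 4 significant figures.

Batch per 2000 kg melt:
  Na2B4O7: 458.6 kg
  talc: 964.0 kg
  witherite: 234.5 kg
  K2CO3: 157.8 kg
  MgCO3: 346.4 kg
  orthoboric acid: 303.8 kg
Total batch = 2465 kg; LOI loss = 465.1 kg; yield = 81.13%

Each numeric step keeps exact precision through the solve — mid-chain values are shown, rounded to 4 significant digits, in the printout. Every reported figure takes exactly one rounding. Derived quantities (totals, glass mass, yield, ignition loss, six oxide percentages) are computed at full float precision starting from the weights per 2000 kg of glass as they appear in the problem or the answer.
Per-oxide target masses for 2000 kg melt:
  BaO: 9.115% × 2000 = 182.3 kg
  MgO: 23.67% × 2000 = 473.4 kg
  Na2O: 7.147% × 2000 = 142.9 kg
  B2O3: 24.29% × 2000 = 485.8 kg
  SiO2: 30.37% × 2000 = 607.4 kg
  K2O: 5.405% × 2000 = 108.1 kg
Sums-versus-targets review given the weights on record, under the basis named above (sums match the target masses net of answer rounding effects):
  BaO: 234.5·0.7774 = 182.3 kg (target 182.3 kg)
  MgO: 964.0·0.3191 + 346.4·0.4786 = 473.4 kg (target 473.4 kg)
  Na2O: 458.6·0.3117 = 142.9 kg (target 142.9 kg)
  B2O3: 458.6·0.6883 + 303.8·0.5601 = 485.8 kg (target 485.8 kg)
  SiO2: 964.0·0.6301 = 607.4 kg (target 607.4 kg)
  K2O: 157.8·0.6851 = 108.1 kg (target 108.1 kg)
Mass balance on the glass: batch total minus LOI = 2000 kg (targets for the oxides total 2000 kg; against the stated basis, 2000 kg — differing by rounding only).
Whole-batch sum: Σ batch = 2465 kg; Σ batch·LOI gives LOI loss = 465.1 kg; the yield ratio, glass ÷ batch: 81.13%.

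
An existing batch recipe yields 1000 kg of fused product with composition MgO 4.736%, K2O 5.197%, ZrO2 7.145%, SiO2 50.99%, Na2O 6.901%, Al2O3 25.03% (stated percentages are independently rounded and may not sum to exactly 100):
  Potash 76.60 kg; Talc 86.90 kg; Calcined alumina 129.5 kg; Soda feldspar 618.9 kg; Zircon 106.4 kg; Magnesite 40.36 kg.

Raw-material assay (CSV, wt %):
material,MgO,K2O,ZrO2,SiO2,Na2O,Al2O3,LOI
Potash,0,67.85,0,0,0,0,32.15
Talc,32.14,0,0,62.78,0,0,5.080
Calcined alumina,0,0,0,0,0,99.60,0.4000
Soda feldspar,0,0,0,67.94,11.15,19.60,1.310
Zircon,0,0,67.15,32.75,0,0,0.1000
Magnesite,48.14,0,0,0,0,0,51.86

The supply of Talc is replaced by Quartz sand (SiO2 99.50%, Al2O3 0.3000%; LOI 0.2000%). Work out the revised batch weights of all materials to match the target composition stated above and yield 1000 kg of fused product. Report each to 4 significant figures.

Values along the way are printed rounded to 4 significant figures across the worked steps; every computation holds full precision from start to finish — exactly one rounding lands on every reported result — all derived quantities are re-derived in full float precision (yield, the totals, ignition loss, glass mass, the six compositions) from the batch weights per 1000 kg of glass, precisely as stated by problem or answer.
Oxide-by-oxide targets in 1000 kg fused product:
  MgO: 4.736% × 1000 = 47.36 kg
  K2O: 5.197% × 1000 = 51.97 kg
  ZrO2: 7.145% × 1000 = 71.45 kg
  SiO2: 50.99% × 1000 = 509.9 kg
  Na2O: 6.901% × 1000 = 69.01 kg
  Al2O3: 25.03% × 1000 = 250.3 kg
Sums-versus-targets review applying the batch weights above, against the basis in use (summed amounts equal target values inside rounding margins):
  MgO: 98.38·0.4814 = 47.36 kg (target 47.36 kg)
  K2O: 76.60·0.6785 = 51.97 kg (target 51.97 kg)
  ZrO2: 106.4·0.6715 = 71.45 kg (target 71.45 kg)
  SiO2: 54.83·0.9950 + 618.9·0.6794 + 106.4·0.3275 = 509.9 kg (target 509.9 kg)
  Na2O: 618.9·0.1115 = 69.01 kg (target 69.01 kg)
  Al2O3: 54.83·0.003000 + 129.3·0.9960 + 618.9·0.1960 = 250.3 kg (target 250.3 kg)
Glass-mass bookkeeping: batch total minus LOI = 999.9 kg (per-oxide target masses sum to 1000 kg; against the stated basis, 1000 kg — gaps are rounding artifacts).
Batch total: Σ batch = 1084 kg; loss to ignition Σ batch·LOI = 84.49 kg; the yield ratio, glass ÷ batch: 92.21%.

Revised batch per 1000 kg fused product:
  Potash: 76.60 kg
  Quartz sand: 54.83 kg
  Calcined alumina: 129.3 kg
  Soda feldspar: 618.9 kg
  Zircon: 106.4 kg
  Magnesite: 98.38 kg
Total batch = 1084 kg; LOI loss = 84.49 kg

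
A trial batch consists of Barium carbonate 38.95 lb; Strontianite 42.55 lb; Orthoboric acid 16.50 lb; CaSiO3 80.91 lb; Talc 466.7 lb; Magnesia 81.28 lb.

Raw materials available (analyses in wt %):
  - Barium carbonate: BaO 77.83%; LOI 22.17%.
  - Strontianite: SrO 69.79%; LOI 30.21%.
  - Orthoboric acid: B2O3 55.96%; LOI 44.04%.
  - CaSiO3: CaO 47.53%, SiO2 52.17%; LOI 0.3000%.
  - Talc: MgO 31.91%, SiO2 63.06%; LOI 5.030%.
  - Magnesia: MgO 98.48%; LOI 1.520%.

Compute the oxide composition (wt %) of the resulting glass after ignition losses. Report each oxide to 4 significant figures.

Values along the way are displayed (rounded to 4 significant digits) at each printed step — all arithmetic carries full precision at all times; each reported number sees exactly one rounding — all derived quantities (yield, totals, six oxide percentages, ignition loss, net glass mass) are re-derived starting from the weights at 673.2 lb of glass at exact precision precisely as stated by the problem or answer text.
Per-oxide mass from batch:
  SrO: 42.55·0.6979 = 29.70 lb
  CaO: 80.91·0.4753 = 38.46 lb
  B2O3: 16.50·0.5596 = 9.233 lb
  MgO: 466.7·0.3191 + 81.28·0.9848 = 229.0 lb
  SiO2: 80.91·0.5217 + 466.7·0.6306 = 336.5 lb
  BaO: 38.95·0.7783 = 30.31 lb
LOI: 38.95·0.2217 + 42.55·0.3021 + 16.50·0.4404 + 80.91·0.003000 + 466.7·0.05030 + 81.28·0.01520 = 53.71 lb
Glass mass = batch − LOI = 726.9 − 53.71 = 673.2 lb (matching Σ of the oxides)
wt % = oxide mass / glass mass × 100

Glass mass = 673.2 lb (batch 726.9 − LOI 53.71).
Composition: SrO 4.411%, CaO 5.713%, B2O3 1.372%, MgO 34.01%, SiO2 49.99%, BaO 4.503%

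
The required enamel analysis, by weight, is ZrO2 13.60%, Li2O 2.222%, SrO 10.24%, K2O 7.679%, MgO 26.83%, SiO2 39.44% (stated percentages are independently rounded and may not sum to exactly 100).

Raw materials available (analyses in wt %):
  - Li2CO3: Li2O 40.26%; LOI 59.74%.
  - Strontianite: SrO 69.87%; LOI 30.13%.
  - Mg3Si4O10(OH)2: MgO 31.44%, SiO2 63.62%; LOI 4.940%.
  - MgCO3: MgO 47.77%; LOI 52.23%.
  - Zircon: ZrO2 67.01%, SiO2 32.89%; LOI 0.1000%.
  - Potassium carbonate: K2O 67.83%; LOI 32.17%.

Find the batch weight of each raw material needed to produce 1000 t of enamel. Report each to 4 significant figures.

Values along the way are displayed, rounded to four significant figures, at each printed step — the whole derivation keeps exact precision through every step; a single rounding completes each reported number; the derived quantities (totals, glass mass, ignition loss, the yield, the six compositions) are rebuilt from the weighed amounts at 1000 t of glass at full precision as quoted within the problem or the answer.
Oxide mass targets, per 1000 t enamel:
  ZrO2: 13.60% × 1000 = 136.0 t
  Li2O: 2.222% × 1000 = 22.22 t
  SrO: 10.24% × 1000 = 102.4 t
  K2O: 7.679% × 1000 = 76.79 t
  MgO: 26.83% × 1000 = 268.3 t
  SiO2: 39.44% × 1000 = 394.4 t
Balance tally, oxide-wise, per the reported batch figures, against the basis in use (each sum matches its target mass exact up to rounding of places):
  ZrO2: 203.0·0.6701 = 136.0 t (target 136.0 t)
  Li2O: 55.19·0.4026 = 22.22 t (target 22.22 t)
  SrO: 146.6·0.6987 = 102.4 t (target 102.4 t)
  K2O: 113.2·0.6783 = 76.78 t (target 76.79 t)
  MgO: 515.0·0.3144 + 222.7·0.4777 = 268.3 t (target 268.3 t)
  SiO2: 515.0·0.6362 + 203.0·0.3289 = 394.4 t (target 394.4 t)
Consistency of the glass mass: the batch minus its LOI: 1000 t (per-oxide target masses sum to 1000 t; basis as stated: 1000 t — a pure rounding effect).
Total batch = Σ batch = 1256 t; LOI loss = Σ batch·LOI = 255.5 t; glass ÷ batch gives a yield of 79.65%.

Batch per 1000 t enamel:
  Li2CO3: 55.19 t
  Strontianite: 146.6 t
  Mg3Si4O10(OH)2: 515.0 t
  MgCO3: 222.7 t
  Zircon: 203.0 t
  Potassium carbonate: 113.2 t
Total batch = 1256 t; LOI loss = 255.5 t; yield = 79.65%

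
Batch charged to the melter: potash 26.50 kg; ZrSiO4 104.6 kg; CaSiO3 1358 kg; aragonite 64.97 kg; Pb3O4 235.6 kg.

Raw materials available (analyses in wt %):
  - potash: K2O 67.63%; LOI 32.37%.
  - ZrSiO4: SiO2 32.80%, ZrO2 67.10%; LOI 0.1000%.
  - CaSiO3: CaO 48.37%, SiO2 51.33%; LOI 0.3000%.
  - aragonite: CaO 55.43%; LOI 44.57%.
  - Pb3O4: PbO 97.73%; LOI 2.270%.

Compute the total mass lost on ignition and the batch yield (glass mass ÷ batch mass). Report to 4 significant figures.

Each numeric step maintains full precision in every operation — intermediates are displayed with 4-significant-figure rounding as written — a single rounding yields each reported value; the derived quantities, which include the totals, the five compositions, ignition loss, the yield, glass mass, are computed in full float precision, as written in the problem or the answer, using the weight values per 1743 kg of glass.
Loss on ignition, line by line:
  potash: 26.50 × 0.3237 = 8.578 kg
  ZrSiO4: 104.6 × 0.001000 = 0.1046 kg
  CaSiO3: 1358 × 0.003000 = 4.074 kg
  aragonite: 64.97 × 0.4457 = 28.96 kg
  Pb3O4: 235.6 × 0.02270 = 5.348 kg
Total LOI = 47.06 kg
Glass = batch − LOI = 1790 − 47.06 = 1743 kg

LOI loss = 47.06 kg; glass = 1743 kg; yield = 97.37%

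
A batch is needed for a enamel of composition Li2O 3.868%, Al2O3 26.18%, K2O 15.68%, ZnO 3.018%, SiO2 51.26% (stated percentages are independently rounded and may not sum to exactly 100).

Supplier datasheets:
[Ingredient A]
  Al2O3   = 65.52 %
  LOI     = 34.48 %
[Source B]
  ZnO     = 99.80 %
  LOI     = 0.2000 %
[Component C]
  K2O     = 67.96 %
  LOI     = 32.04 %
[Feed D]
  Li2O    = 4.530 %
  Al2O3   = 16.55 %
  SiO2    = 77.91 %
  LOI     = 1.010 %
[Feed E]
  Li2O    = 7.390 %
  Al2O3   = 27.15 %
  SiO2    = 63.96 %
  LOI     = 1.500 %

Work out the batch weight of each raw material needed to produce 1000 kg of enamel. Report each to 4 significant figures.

Batch per 1000 kg enamel:
  Ingredient A: 183.3 kg
  Source B: 30.24 kg
  Component C: 230.7 kg
  Feed D: 459.5 kg
  Feed E: 241.8 kg
Total batch = 1146 kg; LOI loss = 145.4 kg; yield = 87.30%

Rounding to 4 significant figures extends to every intermediate as shown; every computation carries full float precision all the way through. Every reported value is rounded a single time; all derived quantities, which include five oxide percentages, the yield, net glass mass, ignition loss, the totals, are rebuilt at full float precision, exactly as printed in the question or the answer, from the weighed amounts per 1000 kg of glass.
The oxide mass targets at 1000 kg enamel:
  Li2O: 3.868% × 1000 = 38.68 kg
  Al2O3: 26.18% × 1000 = 261.8 kg
  K2O: 15.68% × 1000 = 156.8 kg
  ZnO: 3.018% × 1000 = 30.18 kg
  SiO2: 51.26% × 1000 = 512.6 kg
Oxide-by-oxide audit from the weights as reported, on the stated basis (sums match the target masses given rounding of the digits):
  Li2O: 459.5·0.04530 + 241.8·0.07390 = 38.68 kg (target 38.68 kg)
  Al2O3: 183.3·0.6552 + 459.5·0.1655 + 241.8·0.2715 = 261.8 kg (target 261.8 kg)
  K2O: 230.7·0.6796 = 156.8 kg (target 156.8 kg)
  ZnO: 30.24·0.9980 = 30.18 kg (target 30.18 kg)
  SiO2: 459.5·0.7791 + 241.8·0.6396 = 512.7 kg (target 512.6 kg)
Mass balance on the glass: total batch − LOI = 1000 kg (the Σ of target masses is 1000 kg; against the stated basis, 1000 kg — any gap is answer rounding).
Total batch = Σ batch = 1146 kg; loss to ignition Σ batch·LOI = 145.4 kg; the yield ratio, glass ÷ batch: 87.30%.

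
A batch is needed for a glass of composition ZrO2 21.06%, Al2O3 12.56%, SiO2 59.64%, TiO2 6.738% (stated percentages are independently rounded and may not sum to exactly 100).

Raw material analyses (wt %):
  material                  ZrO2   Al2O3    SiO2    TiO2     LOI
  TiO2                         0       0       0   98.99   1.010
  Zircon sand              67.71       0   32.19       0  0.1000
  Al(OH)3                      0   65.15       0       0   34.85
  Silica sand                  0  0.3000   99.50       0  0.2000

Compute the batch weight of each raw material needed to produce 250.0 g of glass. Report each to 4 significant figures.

Batch per 250.0 g glass:
  TiO2: 17.02 g
  Zircon sand: 77.76 g
  Al(OH)3: 47.62 g
  Silica sand: 124.7 g
Total batch = 267.1 g; LOI loss = 17.09 g; yield = 93.60%

Each numeric step holds full float precision through the solve; the intermediate values appear, with 4-significant-figure rounding, alongside each step — each reported value includes exactly one rounding; derived quantities are carried starting from the weights per 250.0 g of glass at exact precision (the totals, yield, net glass mass, ignition loss, four oxide percentages) precisely as stated by question or answer.
Oxide mass targets, per 250.0 g glass:
  ZrO2: 21.06% × 250.0 = 52.65 g
  Al2O3: 12.56% × 250.0 = 31.40 g
  SiO2: 59.64% × 250.0 = 149.1 g
  TiO2: 6.738% × 250.0 = 16.84 g
Per-oxide balance check given the weights on record, for the quoted basis mass (every target is met by its sum net of answer rounding effects):
  ZrO2: 77.76·0.6771 = 52.65 g (target 52.65 g)
  Al2O3: 47.62·0.6515 + 124.7·0.003000 = 31.40 g (target 31.40 g)
  SiO2: 77.76·0.3219 + 124.7·0.9950 = 149.1 g (target 149.1 g)
  TiO2: 17.02·0.9899 = 16.85 g (target 16.84 g)
Consistency of the glass mass: total charge less LOI = 250.0 g (the targets, summed, come to 250.0 g; basis as stated: 250.0 g — a pure rounding effect).
Adding the batch up: Σ batch = 267.1 g; the LOI term Σ batch·LOI equals 17.09 g; yield = glass ÷ total batch = 93.60%.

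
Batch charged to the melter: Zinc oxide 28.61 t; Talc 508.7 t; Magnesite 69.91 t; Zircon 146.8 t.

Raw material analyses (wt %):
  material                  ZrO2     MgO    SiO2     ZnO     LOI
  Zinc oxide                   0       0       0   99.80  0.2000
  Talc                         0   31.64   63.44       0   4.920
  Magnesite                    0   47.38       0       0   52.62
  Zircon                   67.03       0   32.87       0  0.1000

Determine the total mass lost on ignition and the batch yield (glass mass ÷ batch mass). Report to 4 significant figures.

LOI loss = 62.02 t; glass = 692.0 t; yield = 91.77%

In-progress results appear rounded to 4 significant digits in the printout; all internal work runs at full precision through the solve — every reported result is rounded exactly once — derived quantities are carried in exact precision (the yield, the totals, LOI, net glass mass, four oxide percentages) using the weight values on 692.0 t of glass precisely as stated by the question or the answer.
Material-by-material LOI:
  Zinc oxide: 28.61 × 0.002000 = 0.05722 t
  Talc: 508.7 × 0.04920 = 25.03 t
  Magnesite: 69.91 × 0.5262 = 36.79 t
  Zircon: 146.8 × 0.001000 = 0.1468 t
Total LOI = 62.02 t
Glass = batch − LOI = 754.0 − 62.02 = 692.0 t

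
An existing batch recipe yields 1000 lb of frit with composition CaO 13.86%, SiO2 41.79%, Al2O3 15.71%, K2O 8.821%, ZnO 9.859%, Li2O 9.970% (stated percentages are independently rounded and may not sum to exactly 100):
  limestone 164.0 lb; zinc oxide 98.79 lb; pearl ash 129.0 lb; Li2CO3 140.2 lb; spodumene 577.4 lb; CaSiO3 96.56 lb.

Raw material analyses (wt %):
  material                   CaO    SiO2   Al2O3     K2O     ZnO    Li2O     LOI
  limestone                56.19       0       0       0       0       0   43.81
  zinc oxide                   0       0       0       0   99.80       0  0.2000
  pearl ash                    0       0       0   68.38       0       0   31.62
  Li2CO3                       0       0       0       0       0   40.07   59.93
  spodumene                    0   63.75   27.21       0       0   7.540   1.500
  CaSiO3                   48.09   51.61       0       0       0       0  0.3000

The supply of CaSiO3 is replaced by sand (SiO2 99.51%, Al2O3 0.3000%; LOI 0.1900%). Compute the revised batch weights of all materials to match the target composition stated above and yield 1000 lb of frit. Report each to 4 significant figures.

Revised batch per 1000 lb frit:
  limestone: 246.7 lb
  zinc oxide: 98.79 lb
  pearl ash: 129.0 lb
  Li2CO3: 140.3 lb
  spodumene: 576.8 lb
  sand: 50.43 lb
Total batch = 1242 lb; LOI loss = 241.9 lb

In-progress results are shown with 4-significant-digit rounding in the printout — the whole derivation carries exact precision at all times; a single rounding finalizes every reported result — derived quantities (the yield, net glass mass, LOI, totals, six oxide percentages) are carried at full float precision from the weighed amounts on 1000 lb of glass, precisely as stated by question or answer.
Target oxide masses per 1000 lb frit:
  CaO: 13.86% × 1000 = 138.6 lb
  SiO2: 41.79% × 1000 = 417.9 lb
  Al2O3: 15.71% × 1000 = 157.1 lb
  K2O: 8.821% × 1000 = 88.21 lb
  ZnO: 9.859% × 1000 = 98.59 lb
  Li2O: 9.970% × 1000 = 99.70 lb
Mass-balance tally per oxide per the reported batch figures, against the basis in use (delivered sums recover each target exact up to rounding of places):
  CaO: 246.7·0.5619 = 138.6 lb (target 138.6 lb)
  SiO2: 576.8·0.6375 + 50.43·0.9951 = 417.9 lb (target 417.9 lb)
  Al2O3: 576.8·0.2721 + 50.43·0.003000 = 157.1 lb (target 157.1 lb)
  K2O: 129.0·0.6838 = 88.21 lb (target 88.21 lb)
  ZnO: 98.79·0.9980 = 98.59 lb (target 98.59 lb)
  Li2O: 140.3·0.4007 + 576.8·0.07540 = 99.71 lb (target 99.70 lb)
Glass-mass closure: batch total minus LOI = 1000 lb (summing oxide targets gives 1000 lb; against the stated basis, 1000 lb — gaps are rounding artifacts).
Summing the batch: Σ batch = 1242 lb; ignition loss, Σ(batch × LOI) = 241.9 lb; yield = glass ÷ total batch = 80.52%.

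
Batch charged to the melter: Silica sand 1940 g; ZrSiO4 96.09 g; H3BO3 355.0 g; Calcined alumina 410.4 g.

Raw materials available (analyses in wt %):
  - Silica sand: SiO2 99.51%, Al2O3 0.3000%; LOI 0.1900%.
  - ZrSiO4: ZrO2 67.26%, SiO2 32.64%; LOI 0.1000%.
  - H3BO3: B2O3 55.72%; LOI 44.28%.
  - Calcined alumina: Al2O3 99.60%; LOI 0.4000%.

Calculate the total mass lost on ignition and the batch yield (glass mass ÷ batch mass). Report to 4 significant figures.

All arithmetic maintains full float precision at each step. Intermediates are rounded off to 4 significant figures when displayed. Exactly one rounding is applied to every reported value. The derived quantities are re-derived at full float precision (the totals, ignition loss, the yield, net glass mass, the four compositions) starting from the weights at 2639 g of glass exactly as shown in either problem or answer.
LOI of each material in turn:
  Silica sand: 1940 × 0.001900 = 3.686 g
  ZrSiO4: 96.09 × 0.001000 = 0.09609 g
  H3BO3: 355.0 × 0.4428 = 157.2 g
  Calcined alumina: 410.4 × 0.004000 = 1.642 g
Total LOI = 162.6 g
Glass = batch − LOI = 2801 − 162.6 = 2639 g

LOI loss = 162.6 g; glass = 2639 g; yield = 94.20%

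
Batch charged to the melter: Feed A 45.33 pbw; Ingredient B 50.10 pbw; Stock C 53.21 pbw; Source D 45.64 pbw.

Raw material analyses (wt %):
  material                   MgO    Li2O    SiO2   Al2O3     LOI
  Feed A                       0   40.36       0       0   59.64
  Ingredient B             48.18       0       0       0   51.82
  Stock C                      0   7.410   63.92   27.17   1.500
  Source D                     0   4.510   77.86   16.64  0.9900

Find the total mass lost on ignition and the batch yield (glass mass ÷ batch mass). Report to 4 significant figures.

LOI loss = 54.25 pbw; glass = 140.0 pbw; yield = 72.08%

In-progress results are printed (rounded to 4 significant digits) between the steps. Full precision is carried through the solve — a single rounding produces every reported value — derived quantities are computed at full float precision (glass mass, LOI, the totals, the four compositions, yield) starting from the weights on 140.0 pbw of glass, as quoted within the problem or the answer.
LOI of each material in turn:
  Feed A: 45.33 × 0.5964 = 27.03 pbw
  Ingredient B: 50.10 × 0.5182 = 25.96 pbw
  Stock C: 53.21 × 0.01500 = 0.7982 pbw
  Source D: 45.64 × 0.009900 = 0.4518 pbw
Total LOI = 54.25 pbw
Glass = batch − LOI = 194.3 − 54.25 = 140.0 pbw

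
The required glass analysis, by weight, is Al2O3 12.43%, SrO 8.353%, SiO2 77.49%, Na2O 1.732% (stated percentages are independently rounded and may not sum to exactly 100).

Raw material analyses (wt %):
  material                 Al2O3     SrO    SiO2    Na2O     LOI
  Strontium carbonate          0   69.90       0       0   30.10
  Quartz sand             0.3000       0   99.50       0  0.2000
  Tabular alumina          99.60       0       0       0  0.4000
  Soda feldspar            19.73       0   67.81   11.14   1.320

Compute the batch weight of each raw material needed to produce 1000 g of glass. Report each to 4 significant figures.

Batch per 1000 g glass:
  Strontium carbonate: 119.5 g
  Quartz sand: 672.8 g
  Tabular alumina: 91.97 g
  Soda feldspar: 155.5 g
Total batch = 1040 g; LOI loss = 39.74 g; yield = 96.18%

Every computation keeps full precision all the way through. Working values are printed, rounded to 4 significant digits, within the worked lines; each reported figure receives exactly one rounding. The derived quantities (LOI, totals, four oxide percentages, glass mass, yield) are computed from the batch weights on 1000 g of glass at exact precision, as written in problem or answer.
The oxide mass targets at 1000 g glass:
  Al2O3: 12.43% × 1000 = 124.3 g
  SrO: 8.353% × 1000 = 83.53 g
  SiO2: 77.49% × 1000 = 774.9 g
  Na2O: 1.732% × 1000 = 17.32 g
A balance pass over the oxides, given the weights on record, relative to the basis at hand (oxide sums agree with the targets exact up to rounding of places):
  Al2O3: 672.8·0.003000 + 91.97·0.9960 + 155.5·0.1973 = 124.3 g (target 124.3 g)
  SrO: 119.5·0.6990 = 83.53 g (target 83.53 g)
  SiO2: 672.8·0.9950 + 155.5·0.6781 = 774.9 g (target 774.9 g)
  Na2O: 155.5·0.1114 = 17.32 g (target 17.32 g)
Glass-mass sanity pass: batch Σ − ignition loss = 1000 g (targets for the oxides total 1000 g; versus the stated basis of 1000 g — gaps are rounding artifacts).
Total batch = Σ batch = 1040 g; loss to ignition Σ batch·LOI = 39.74 g; glass ÷ batch gives a yield of 96.18%.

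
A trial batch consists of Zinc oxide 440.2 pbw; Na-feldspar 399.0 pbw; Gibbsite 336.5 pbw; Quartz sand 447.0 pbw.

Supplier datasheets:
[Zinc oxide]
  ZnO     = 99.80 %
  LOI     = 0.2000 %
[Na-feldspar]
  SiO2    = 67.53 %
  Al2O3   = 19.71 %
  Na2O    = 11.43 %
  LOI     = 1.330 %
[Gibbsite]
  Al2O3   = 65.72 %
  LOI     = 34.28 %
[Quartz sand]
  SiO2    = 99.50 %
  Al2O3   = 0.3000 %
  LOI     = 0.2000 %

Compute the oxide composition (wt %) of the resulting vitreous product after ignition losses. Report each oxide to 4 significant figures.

Glass mass = 1500 pbw (batch 1623 − LOI 122.4).
Composition: SiO2 47.61%, Al2O3 20.07%, ZnO 29.28%, Na2O 3.040%

Rounding to 4 significant figures applies to each working value as printed. Every computation holds full precision in all steps. Each reported value takes exactly one rounding — derived quantities are re-derived using the weight values for 1500 pbw of glass at full precision (LOI, yield, totals, glass mass, four oxide percentages) as written in the problem or the answer.
Oxide masses out of the charge:
  SiO2: 399.0·0.6753 + 447.0·0.9950 = 714.2 pbw
  Al2O3: 399.0·0.1971 + 336.5·0.6572 + 447.0·0.003000 = 301.1 pbw
  ZnO: 440.2·0.9980 = 439.3 pbw
  Na2O: 399.0·0.1143 = 45.61 pbw
LOI: 440.2·0.002000 + 399.0·0.01330 + 336.5·0.3428 + 447.0·0.002000 = 122.4 pbw
Net of LOI, the glass mass = 1623 − 122.4 = 1500 pbw (matching Σ of the oxides)
percent by weight: oxide/glass ×100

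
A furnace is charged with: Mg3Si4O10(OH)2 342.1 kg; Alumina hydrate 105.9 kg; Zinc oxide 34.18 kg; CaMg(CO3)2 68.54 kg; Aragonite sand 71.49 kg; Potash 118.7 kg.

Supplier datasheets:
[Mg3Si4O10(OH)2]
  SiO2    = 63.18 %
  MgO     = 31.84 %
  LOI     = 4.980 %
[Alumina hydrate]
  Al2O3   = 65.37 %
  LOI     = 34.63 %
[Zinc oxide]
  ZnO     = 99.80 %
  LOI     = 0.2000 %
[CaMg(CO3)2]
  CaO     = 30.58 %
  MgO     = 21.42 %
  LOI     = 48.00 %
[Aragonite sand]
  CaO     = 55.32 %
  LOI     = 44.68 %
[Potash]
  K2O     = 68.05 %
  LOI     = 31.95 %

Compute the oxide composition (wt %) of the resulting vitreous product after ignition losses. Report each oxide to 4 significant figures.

Glass mass = 584.4 kg (batch 740.9 − LOI 156.5).
Composition: K2O 13.82%, SiO2 36.99%, Al2O3 11.85%, CaO 10.35%, MgO 21.15%, ZnO 5.837%

Each numeric step runs at exact precision at each step. Values along the way are shown rounded off to 4 significant digits on the page; a single rounding yields each reported result; the derived quantities are computed at exact precision (yield, the six compositions, glass mass, the totals, LOI) from the weighed amounts at 584.4 kg of glass, as written in the question or the answer.
Mass of each oxide from the mix:
  K2O: 118.7·0.6805 = 80.78 kg
  SiO2: 342.1·0.6318 = 216.1 kg
  Al2O3: 105.9·0.6537 = 69.23 kg
  CaO: 68.54·0.3058 + 71.49·0.5532 = 60.51 kg
  MgO: 342.1·0.3184 + 68.54·0.2142 = 123.6 kg
  ZnO: 34.18·0.9980 = 34.11 kg
LOI: 342.1·0.04980 + 105.9·0.3463 + 34.18·0.002000 + 68.54·0.4800 + 71.49·0.4468 + 118.7·0.3195 = 156.5 kg
Net of LOI, the glass mass = 740.9 − 156.5 = 584.4 kg (= the summed oxide contributions)
percent by weight: oxide/glass ×100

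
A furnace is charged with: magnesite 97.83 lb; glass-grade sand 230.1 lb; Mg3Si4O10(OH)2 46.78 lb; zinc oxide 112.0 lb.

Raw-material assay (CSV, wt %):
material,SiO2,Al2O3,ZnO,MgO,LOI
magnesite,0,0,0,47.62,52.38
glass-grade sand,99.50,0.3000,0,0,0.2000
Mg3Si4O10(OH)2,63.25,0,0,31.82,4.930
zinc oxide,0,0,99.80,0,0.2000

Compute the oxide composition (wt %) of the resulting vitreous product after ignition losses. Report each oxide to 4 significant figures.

Glass mass = 432.5 lb (batch 486.7 − LOI 54.23).
Composition: SiO2 59.78%, Al2O3 0.1596%, ZnO 25.85%, MgO 14.21%

Working values are shown (rounded to 4 significant figures) on the page; the working math carries exact precision end to end; a single rounding finalizes each reported value — all derived quantities (the four compositions, LOI, the totals, net glass mass, the yield) are rebuilt from the weighed amounts per 432.5 lb of glass at full precision as set out in question or answer.
Mass of each oxide from the mix:
  SiO2: 230.1·0.9950 + 46.78·0.6325 = 258.5 lb
  Al2O3: 230.1·0.003000 = 0.6903 lb
  ZnO: 112.0·0.9980 = 111.8 lb
  MgO: 97.83·0.4762 + 46.78·0.3182 = 61.47 lb
LOI: 97.83·0.5238 + 230.1·0.002000 + 46.78·0.04930 + 112.0·0.002000 = 54.23 lb
batch − LOI leaves glass = 486.7 − 54.23 = 432.5 lb (consistent with Σ oxide mass)
percent by weight: oxide/glass ×100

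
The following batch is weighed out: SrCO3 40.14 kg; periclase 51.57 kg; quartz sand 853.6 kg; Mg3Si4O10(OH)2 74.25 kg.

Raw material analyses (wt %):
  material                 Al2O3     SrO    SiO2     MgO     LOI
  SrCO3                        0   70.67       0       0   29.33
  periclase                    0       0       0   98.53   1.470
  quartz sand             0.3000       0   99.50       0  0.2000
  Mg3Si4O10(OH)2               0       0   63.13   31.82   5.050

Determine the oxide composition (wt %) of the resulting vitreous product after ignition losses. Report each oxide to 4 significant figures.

The intermediate values are displayed with 4-significant-figure rounding on the page — the working math runs at exact precision from start to finish; a single rounding finalizes each reported result. Derived quantities are carried at full float precision (the totals, the four compositions, net glass mass, the yield, ignition loss) starting from the weights for 1002 kg of glass precisely as stated by the question or the answer.
Oxide masses out of the charge:
  Al2O3: 853.6·0.003000 = 2.561 kg
  SrO: 40.14·0.7067 = 28.37 kg
  SiO2: 853.6·0.9950 + 74.25·0.6313 = 896.2 kg
  MgO: 51.57·0.9853 + 74.25·0.3182 = 74.44 kg
LOI: 40.14·0.2933 + 51.57·0.01470 + 853.6·0.002000 + 74.25·0.05050 = 17.99 kg
batch − LOI leaves glass = 1020 − 17.99 = 1002 kg (equal to the oxide-mass sum)
wt % = 100 × oxide mass / glass mass

Glass mass = 1002 kg (batch 1020 − LOI 17.99).
Composition: Al2O3 0.2557%, SrO 2.832%, SiO2 89.48%, MgO 7.432%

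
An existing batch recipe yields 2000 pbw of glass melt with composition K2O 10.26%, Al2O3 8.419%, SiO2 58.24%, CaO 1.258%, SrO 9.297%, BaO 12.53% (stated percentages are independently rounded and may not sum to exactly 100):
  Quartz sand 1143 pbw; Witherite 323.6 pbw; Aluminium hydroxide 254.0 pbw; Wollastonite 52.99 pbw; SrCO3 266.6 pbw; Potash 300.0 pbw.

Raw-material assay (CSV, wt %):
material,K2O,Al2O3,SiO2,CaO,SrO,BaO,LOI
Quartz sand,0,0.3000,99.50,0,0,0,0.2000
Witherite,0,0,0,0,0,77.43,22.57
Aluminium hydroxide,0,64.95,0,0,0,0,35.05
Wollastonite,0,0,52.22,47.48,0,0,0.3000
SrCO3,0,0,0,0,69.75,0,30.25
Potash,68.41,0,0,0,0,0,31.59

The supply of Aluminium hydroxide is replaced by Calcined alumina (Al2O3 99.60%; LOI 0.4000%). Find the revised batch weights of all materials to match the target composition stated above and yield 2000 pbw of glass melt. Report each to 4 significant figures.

Revised batch per 2000 pbw glass melt:
  Quartz sand: 1143 pbw
  Witherite: 323.6 pbw
  Calcined alumina: 165.6 pbw
  Wollastonite: 52.99 pbw
  SrCO3: 266.6 pbw
  Potash: 300.0 pbw
Total batch = 2252 pbw; LOI loss = 251.6 pbw

All arithmetic keeps full float precision end to end — working values are displayed with 4-significant-figure rounding in the printout; every reported result is rounded a single time; the derived quantities (net glass mass, totals, yield, ignition loss, six oxide percentages) are rebuilt at exact precision using the weight values per 2000 pbw of glass as written in either problem or answer.
Per-oxide target masses for 2000 pbw glass melt:
  K2O: 10.26% × 2000 = 205.2 pbw
  Al2O3: 8.419% × 2000 = 168.4 pbw
  SiO2: 58.24% × 2000 = 1165 pbw
  CaO: 1.258% × 2000 = 25.16 pbw
  SrO: 9.297% × 2000 = 185.9 pbw
  BaO: 12.53% × 2000 = 250.6 pbw
Verifying the oxide balance applying the batch weights above, against the basis in use (each sum matches its target mass once rounding is allowed for):
  K2O: 300.0·0.6841 = 205.2 pbw (target 205.2 pbw)
  Al2O3: 1143·0.003000 + 165.6·0.9960 = 168.4 pbw (target 168.4 pbw)
  SiO2: 1143·0.9950 + 52.99·0.5222 = 1165 pbw (target 1165 pbw)
  CaO: 52.99·0.4748 = 25.16 pbw (target 25.16 pbw)
  SrO: 266.6·0.6975 = 186.0 pbw (target 185.9 pbw)
  BaO: 323.6·0.7743 = 250.6 pbw (target 250.6 pbw)
The glass-mass cross-check: batch Σ − ignition loss = 2000 pbw (the Σ of target masses is 2000 pbw; the stated basis being 2000 pbw — a pure rounding effect).
Batch total: Σ batch = 2252 pbw; Σ batch·LOI gives LOI loss = 251.6 pbw; yield, glass over the total, = 88.83%.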